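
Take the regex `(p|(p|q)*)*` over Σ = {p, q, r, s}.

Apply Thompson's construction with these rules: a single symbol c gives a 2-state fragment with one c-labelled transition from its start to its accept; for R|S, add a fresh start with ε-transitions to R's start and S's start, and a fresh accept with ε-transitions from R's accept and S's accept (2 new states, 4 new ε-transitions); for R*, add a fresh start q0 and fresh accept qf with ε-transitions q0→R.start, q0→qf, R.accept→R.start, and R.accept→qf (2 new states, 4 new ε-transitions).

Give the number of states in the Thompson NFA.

14

Recursing over subexpressions:
Each of the 3 symbol leaves contributes a 2-state fragment.
  p|q = 6 states
  (p|q)* = 8 states
  p|(p|q)* = 12 states
  (p|(p|q)*)* = 14 states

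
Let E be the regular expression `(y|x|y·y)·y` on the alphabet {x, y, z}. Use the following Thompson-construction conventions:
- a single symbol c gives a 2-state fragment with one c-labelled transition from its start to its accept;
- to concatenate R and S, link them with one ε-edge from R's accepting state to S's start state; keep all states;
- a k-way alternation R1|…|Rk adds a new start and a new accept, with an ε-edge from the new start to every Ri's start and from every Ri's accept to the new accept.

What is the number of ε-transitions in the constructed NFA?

By structural recursion:
Each of the 5 symbol leaves contributes 0 ε-transitions.
  y·y → 1 ε-transition
  y|x|y·y → 7 ε-transitions
  (y|x|y·y)·y → 8 ε-transitions

8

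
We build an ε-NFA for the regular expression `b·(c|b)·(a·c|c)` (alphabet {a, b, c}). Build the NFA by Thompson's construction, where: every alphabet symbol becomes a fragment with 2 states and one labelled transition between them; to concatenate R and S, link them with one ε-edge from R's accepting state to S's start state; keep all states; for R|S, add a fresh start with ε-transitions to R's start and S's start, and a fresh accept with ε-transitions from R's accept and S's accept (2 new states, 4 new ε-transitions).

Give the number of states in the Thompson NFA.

16

Building bottom-up:
Each of the 6 symbol leaves contributes a 2-state fragment.
  c|b = 6 states
  a·c = 4 states
  a·c|c = 8 states
  b·(c|b)·(a·c|c) = 16 states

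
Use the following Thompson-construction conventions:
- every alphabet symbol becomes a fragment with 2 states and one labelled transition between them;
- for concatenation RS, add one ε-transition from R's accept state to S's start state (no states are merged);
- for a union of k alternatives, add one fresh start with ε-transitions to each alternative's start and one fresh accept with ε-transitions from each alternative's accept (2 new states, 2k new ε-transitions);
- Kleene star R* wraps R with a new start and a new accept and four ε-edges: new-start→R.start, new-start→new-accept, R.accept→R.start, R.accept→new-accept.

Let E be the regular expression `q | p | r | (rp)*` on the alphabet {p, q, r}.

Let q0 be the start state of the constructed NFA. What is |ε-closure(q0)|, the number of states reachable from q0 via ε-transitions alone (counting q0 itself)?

Let C(F) = |ε-closure(F.start)| within fragment F, and note whether F accepts ε. Symbol fragments have C = 1 and do not accept ε. Then:
  rp → same as the first factor's closure: C = 1
  (rp)* → the star's fresh start ε-reaches both the body's start and the fresh accept: C = 2 + 1 = 3
  q | p | r | (rp)* → C = 1 (new start) + (1 + 1 + 1 + 3) + 1 (new accept, since some branch ε-reaches its own accept) = 8

8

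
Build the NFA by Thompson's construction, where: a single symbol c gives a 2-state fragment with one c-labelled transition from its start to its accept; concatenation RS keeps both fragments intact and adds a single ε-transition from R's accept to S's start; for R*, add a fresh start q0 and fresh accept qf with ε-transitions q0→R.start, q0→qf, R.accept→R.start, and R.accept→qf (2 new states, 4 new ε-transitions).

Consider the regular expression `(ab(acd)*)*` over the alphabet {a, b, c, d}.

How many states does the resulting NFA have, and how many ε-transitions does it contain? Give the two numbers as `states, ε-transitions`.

Recursing over subexpressions:
Each of the 5 symbol leaves contributes 2 states and 0 ε-transitions.
  acd = 6 states, 2 ε-transitions
  (acd)* = 8 states, 6 ε-transitions
  ab(acd)* = 12 states, 8 ε-transitions
  (ab(acd)*)* = 14 states, 12 ε-transitions

14, 12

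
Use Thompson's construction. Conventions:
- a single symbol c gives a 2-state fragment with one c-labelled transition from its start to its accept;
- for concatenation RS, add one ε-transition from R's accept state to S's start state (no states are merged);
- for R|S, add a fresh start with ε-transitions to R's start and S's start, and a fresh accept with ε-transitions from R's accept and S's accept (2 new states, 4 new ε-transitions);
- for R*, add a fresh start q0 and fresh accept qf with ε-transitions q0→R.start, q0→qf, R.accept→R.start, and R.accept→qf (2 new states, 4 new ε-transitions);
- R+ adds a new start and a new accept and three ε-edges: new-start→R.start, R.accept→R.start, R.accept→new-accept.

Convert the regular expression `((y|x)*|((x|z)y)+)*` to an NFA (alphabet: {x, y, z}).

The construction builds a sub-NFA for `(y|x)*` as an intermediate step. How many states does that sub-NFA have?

8

Fragment for `(y|x)*`:
Each of the 2 symbol leaves contributes a 2-state fragment.
  y|x — 6 states
  (y|x)* — 8 states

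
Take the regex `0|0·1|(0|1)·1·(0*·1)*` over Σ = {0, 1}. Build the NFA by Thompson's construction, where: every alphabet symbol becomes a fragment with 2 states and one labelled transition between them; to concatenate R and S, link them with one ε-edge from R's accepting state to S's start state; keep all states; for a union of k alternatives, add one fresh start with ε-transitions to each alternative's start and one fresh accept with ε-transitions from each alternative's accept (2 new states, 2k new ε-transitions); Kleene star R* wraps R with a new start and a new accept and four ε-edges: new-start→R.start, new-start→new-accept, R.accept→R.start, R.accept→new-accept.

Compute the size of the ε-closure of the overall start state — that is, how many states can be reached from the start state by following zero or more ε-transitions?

6

Compute the ε-closure size of each fragment's start state recursively; a symbol fragment's start has no outgoing ε-edge, so its closure is just itself (size 1).
  0·1 — same as the first factor's closure: C = 1
  0|1 — C = 1 + 1 + 1 = 3 (the new accept is not ε-reachable since no branch accepts ε)
  0* — the star's fresh start ε-reaches both the body's start and the fresh accept: C = 2 + 1 = 3
  0*·1 — the left operand accepts ε, so the closure extends into the next operand (via the concat ε-link); C = 3 + 1 = 4
  (0*·1)* — C = 1 (new start) + 4 (body) + 1 (new accept) = 6
  (0|1)·1·(0*·1)* — C equals the left operand's closure size = 3 (its accept is not ε-reachable, so the closure stops there)
  0|0·1|(0|1)·1·(0*·1)* — C = 1 + 1 + 1 + 3 = 6 (the new accept is not ε-reachable since no branch accepts ε)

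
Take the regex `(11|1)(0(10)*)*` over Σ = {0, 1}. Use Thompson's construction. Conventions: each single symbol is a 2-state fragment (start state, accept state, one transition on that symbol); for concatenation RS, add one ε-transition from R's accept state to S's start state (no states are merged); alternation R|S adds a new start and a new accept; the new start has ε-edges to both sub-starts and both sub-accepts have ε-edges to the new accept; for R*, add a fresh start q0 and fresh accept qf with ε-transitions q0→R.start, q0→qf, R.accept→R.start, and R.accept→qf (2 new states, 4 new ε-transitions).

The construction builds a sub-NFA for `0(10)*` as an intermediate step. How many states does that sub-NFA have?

Fragment for `0(10)*`:
Each of the 3 symbol leaves contributes a 2-state fragment.
  10 = 4 states
  (10)* = 6 states
  0(10)* = 8 states

8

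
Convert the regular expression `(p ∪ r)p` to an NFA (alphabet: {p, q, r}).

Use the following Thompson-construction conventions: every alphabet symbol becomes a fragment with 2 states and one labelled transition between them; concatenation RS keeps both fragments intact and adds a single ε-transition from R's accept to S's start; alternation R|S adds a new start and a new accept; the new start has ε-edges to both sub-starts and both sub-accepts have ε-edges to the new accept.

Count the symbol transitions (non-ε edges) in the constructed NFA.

Building bottom-up:
Each of the 3 symbol leaves contributes exactly 1 symbol transition.
  p ∪ r = 2 symbol transitions
  (p ∪ r)p = 3 symbol transitions

3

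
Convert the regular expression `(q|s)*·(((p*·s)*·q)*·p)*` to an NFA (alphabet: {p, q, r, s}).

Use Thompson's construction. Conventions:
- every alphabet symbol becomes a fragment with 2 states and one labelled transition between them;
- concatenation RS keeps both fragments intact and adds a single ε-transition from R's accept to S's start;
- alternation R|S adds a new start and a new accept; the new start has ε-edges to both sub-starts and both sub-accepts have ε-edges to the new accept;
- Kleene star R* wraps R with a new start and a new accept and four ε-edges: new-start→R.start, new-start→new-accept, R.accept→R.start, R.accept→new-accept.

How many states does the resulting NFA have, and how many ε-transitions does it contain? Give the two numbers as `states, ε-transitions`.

Building bottom-up:
Each of the 6 symbol leaves contributes 2 states and 0 ε-transitions.
  q|s = 6 states, 4 ε-transitions
  (q|s)* = 8 states, 8 ε-transitions
  p* = 4 states, 4 ε-transitions
  p*·s = 6 states, 5 ε-transitions
  (p*·s)* = 8 states, 9 ε-transitions
  (p*·s)*·q = 10 states, 10 ε-transitions
  ((p*·s)*·q)* = 12 states, 14 ε-transitions
  ((p*·s)*·q)*·p = 14 states, 15 ε-transitions
  (((p*·s)*·q)*·p)* = 16 states, 19 ε-transitions
  (q|s)*·(((p*·s)*·q)*·p)* = 24 states, 28 ε-transitions

24, 28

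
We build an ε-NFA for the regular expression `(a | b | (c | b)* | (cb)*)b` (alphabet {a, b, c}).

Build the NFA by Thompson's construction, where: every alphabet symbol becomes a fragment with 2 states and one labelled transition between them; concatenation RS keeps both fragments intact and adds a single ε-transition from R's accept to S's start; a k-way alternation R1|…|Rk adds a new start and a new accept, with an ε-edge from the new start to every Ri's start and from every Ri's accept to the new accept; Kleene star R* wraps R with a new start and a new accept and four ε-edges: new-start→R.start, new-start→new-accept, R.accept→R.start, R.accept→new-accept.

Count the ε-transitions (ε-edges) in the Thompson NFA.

22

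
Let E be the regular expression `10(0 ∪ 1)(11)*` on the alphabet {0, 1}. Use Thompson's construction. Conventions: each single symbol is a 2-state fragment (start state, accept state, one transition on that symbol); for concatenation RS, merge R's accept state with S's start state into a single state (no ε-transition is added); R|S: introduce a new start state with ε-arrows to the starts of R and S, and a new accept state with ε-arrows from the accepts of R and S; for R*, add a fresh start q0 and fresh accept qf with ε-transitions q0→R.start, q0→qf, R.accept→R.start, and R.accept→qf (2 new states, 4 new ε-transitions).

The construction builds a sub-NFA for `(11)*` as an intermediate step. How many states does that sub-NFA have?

Fragment for `(11)*`:
Each of the 2 symbol leaves contributes a 2-state fragment.
  11 = 3 states
  (11)* = 5 states

5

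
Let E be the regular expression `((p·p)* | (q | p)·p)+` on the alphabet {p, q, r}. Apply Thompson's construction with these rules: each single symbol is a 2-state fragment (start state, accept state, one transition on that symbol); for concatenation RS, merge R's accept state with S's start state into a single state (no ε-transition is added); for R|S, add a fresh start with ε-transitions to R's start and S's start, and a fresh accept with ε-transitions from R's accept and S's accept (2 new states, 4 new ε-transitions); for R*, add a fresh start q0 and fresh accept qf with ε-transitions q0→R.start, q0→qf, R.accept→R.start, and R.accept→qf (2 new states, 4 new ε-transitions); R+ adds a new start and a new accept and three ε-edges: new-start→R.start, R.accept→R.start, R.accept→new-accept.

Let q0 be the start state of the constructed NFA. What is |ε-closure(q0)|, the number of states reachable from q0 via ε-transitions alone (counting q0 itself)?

Compute the ε-closure size of each fragment's start state recursively; a symbol fragment's start has no outgoing ε-edge, so its closure is just itself (size 1).
  p·p : |closure| equals the left operand's closure size = 1 (its accept is not ε-reachable, so the closure stops there)
  (p·p)* : |closure| = 1 (new start) + 1 (body) + 1 (new accept) = 3
  q | p : new start ε-reaches every alternative's start; none of them accept ε, so the new accept is not reached: |closure| = 1 + 1 + 1 = 3
  (q | p)·p : same as the first factor's closure: |closure| = 3
  (p·p)* | (q | p)·p : |closure| = 1 (new start) + (3 + 3) + 1 (new accept, since some branch ε-reaches its own accept) = 8
  ((p·p)* | (q | p)·p)+ : new start ε-reaches the body's start; the body's accept is ε-reachable, so the new accept is too: |closure| = 1 + 8 + 1 = 10

10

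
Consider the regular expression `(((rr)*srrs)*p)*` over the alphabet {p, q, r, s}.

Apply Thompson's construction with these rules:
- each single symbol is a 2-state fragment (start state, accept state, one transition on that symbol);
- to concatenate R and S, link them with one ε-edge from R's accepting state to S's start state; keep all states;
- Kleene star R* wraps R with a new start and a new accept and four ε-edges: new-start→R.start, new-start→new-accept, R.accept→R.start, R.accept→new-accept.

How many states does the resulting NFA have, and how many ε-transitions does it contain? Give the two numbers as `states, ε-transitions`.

20, 18

By structural recursion:
Each of the 7 symbol leaves contributes 2 states and 0 ε-transitions.
  rr — 4 states, 1 ε-transition
  (rr)* — 6 states, 5 ε-transitions
  (rr)*srrs — 14 states, 9 ε-transitions
  ((rr)*srrs)* — 16 states, 13 ε-transitions
  ((rr)*srrs)*p — 18 states, 14 ε-transitions
  (((rr)*srrs)*p)* — 20 states, 18 ε-transitions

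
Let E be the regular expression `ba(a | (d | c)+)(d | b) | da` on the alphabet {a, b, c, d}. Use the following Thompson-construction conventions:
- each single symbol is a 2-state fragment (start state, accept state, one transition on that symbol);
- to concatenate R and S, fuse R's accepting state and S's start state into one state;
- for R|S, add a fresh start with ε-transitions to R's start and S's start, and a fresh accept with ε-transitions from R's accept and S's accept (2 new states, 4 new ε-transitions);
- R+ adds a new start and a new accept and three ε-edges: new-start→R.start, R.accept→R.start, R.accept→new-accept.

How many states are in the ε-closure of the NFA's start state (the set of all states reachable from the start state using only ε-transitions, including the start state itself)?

Let C(F) = |ε-closure(F.start)| within fragment F, and note whether F accepts ε. Symbol fragments have C = 1 and do not accept ε. Then:
  d | c → |ε-closure| = 1 + 1 + 1 = 3 (the new accept is not ε-reachable since no branch accepts ε)
  (d | c)+ → |ε-closure| = 1 + 3 = 4 (the body doesn't accept ε, so the new accept is not reached)
  a | (d | c)+ → new start ε-reaches every alternative's start; none of them accept ε, so the new accept is not reached: |ε-closure| = 1 + 1 + 4 = 6
  d | b → new start ε-reaches every alternative's start; none of them accept ε, so the new accept is not reached: |ε-closure| = 1 + 1 + 1 = 3
  ba(a | (d | c)+)(d | b) → |ε-closure| equals the left operand's closure size = 1 (its accept is not ε-reachable, so the closure stops there)
  da → |ε-closure| equals the left operand's closure size = 1 (its accept is not ε-reachable, so the closure stops there)
  ba(a | (d | c)+)(d | b) | da → |ε-closure| = 1 + 1 + 1 = 3 (the new accept is not ε-reachable since no branch accepts ε)

3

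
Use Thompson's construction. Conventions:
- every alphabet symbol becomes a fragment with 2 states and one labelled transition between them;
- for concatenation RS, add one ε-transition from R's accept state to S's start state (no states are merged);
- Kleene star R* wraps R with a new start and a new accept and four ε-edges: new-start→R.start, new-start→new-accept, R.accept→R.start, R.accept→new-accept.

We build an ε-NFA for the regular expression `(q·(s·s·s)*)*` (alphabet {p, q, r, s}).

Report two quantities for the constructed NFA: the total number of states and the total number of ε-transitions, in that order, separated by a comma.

12, 11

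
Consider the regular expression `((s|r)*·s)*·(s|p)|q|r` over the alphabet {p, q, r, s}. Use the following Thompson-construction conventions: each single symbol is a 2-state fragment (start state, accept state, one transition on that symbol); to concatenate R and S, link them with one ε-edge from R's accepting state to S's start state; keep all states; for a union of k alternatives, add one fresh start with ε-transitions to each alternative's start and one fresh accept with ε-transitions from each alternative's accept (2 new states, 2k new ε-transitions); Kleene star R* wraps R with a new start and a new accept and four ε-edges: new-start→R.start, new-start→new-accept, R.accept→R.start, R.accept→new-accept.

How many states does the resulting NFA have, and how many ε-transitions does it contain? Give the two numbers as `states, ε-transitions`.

24, 24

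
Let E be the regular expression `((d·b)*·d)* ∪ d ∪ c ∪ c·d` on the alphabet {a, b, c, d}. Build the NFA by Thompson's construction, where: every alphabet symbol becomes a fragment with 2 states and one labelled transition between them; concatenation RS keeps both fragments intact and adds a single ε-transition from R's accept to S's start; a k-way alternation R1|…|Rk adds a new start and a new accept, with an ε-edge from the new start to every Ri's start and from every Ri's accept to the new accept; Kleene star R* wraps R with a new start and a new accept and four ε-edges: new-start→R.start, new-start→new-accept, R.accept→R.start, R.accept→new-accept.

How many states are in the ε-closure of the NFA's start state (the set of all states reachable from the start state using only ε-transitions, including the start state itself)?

11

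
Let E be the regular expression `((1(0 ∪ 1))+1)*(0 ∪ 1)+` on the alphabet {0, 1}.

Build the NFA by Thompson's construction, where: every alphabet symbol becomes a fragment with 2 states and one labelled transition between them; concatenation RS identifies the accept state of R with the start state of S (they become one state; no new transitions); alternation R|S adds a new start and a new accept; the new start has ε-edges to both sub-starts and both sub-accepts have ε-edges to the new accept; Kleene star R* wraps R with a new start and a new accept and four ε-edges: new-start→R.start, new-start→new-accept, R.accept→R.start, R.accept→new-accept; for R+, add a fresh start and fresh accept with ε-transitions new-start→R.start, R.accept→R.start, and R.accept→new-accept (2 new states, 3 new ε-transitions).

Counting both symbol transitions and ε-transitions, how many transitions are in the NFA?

24

Building bottom-up:
Each of the 6 symbol leaves contributes 1 transition (1 symbol, 0 ε).
  0 ∪ 1 — 6 transitions (2 symbol, 4 ε)
  1(0 ∪ 1) — 7 transitions (3 symbol, 4 ε)
  (1(0 ∪ 1))+ — 10 transitions (3 symbol, 7 ε)
  (1(0 ∪ 1))+1 — 11 transitions (4 symbol, 7 ε)
  ((1(0 ∪ 1))+1)* — 15 transitions (4 symbol, 11 ε)
  0 ∪ 1 — 6 transitions (2 symbol, 4 ε)
  (0 ∪ 1)+ — 9 transitions (2 symbol, 7 ε)
  ((1(0 ∪ 1))+1)*(0 ∪ 1)+ — 24 transitions (6 symbol, 18 ε)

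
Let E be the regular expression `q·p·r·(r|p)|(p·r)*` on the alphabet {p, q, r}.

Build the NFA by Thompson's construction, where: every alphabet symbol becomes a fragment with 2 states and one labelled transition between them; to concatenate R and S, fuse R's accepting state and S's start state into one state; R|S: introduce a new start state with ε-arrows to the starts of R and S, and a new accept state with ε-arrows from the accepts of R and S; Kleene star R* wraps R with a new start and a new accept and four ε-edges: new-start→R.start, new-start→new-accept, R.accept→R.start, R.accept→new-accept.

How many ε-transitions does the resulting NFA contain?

Building bottom-up:
Each of the 7 symbol leaves contributes 0 ε-transitions.
  r|p = 4 ε-transitions
  q·p·r·(r|p) = 4 ε-transitions
  p·r = 0 ε-transitions
  (p·r)* = 4 ε-transitions
  q·p·r·(r|p)|(p·r)* = 12 ε-transitions

12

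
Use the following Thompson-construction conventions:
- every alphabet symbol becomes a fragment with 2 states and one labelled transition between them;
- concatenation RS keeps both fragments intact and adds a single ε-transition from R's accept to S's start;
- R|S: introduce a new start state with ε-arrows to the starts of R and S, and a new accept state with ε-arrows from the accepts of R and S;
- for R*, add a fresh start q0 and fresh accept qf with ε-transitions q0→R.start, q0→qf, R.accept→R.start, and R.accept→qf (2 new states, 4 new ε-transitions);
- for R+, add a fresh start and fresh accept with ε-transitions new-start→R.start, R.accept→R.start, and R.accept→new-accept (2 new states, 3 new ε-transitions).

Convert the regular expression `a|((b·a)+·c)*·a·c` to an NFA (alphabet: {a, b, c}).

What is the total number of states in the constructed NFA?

18

Recursing over subexpressions:
Each of the 6 symbol leaves contributes a 2-state fragment.
  b·a : 4 states
  (b·a)+ : 6 states
  (b·a)+·c : 8 states
  ((b·a)+·c)* : 10 states
  ((b·a)+·c)*·a·c : 14 states
  a|((b·a)+·c)*·a·c : 18 states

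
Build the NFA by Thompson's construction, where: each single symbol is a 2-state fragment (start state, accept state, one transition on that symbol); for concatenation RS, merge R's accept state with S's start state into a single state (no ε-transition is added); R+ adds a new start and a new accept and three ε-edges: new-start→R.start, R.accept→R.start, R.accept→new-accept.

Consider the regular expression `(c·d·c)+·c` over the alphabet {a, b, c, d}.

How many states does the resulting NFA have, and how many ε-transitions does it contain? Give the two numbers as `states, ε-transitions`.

Building bottom-up:
Each of the 4 symbol leaves contributes 2 states and 0 ε-transitions.
  c·d·c : 4 states, 0 ε-transitions
  (c·d·c)+ : 6 states, 3 ε-transitions
  (c·d·c)+·c : 7 states, 3 ε-transitions

7, 3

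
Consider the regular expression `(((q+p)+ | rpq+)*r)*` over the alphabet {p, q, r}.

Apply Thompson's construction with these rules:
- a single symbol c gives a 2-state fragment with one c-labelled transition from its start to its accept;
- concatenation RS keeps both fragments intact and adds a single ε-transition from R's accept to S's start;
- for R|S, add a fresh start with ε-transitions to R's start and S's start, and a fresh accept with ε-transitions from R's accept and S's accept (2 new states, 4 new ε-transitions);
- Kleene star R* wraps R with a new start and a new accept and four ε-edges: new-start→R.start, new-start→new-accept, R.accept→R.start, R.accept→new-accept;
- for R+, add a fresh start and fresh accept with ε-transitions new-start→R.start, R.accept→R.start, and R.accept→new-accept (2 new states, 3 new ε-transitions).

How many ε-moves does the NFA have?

25

Bottom-up over the parse tree:
Each of the 6 symbol leaves contributes 0 ε-transitions.
  q+ → 3 ε-transitions
  q+p → 4 ε-transitions
  (q+p)+ → 7 ε-transitions
  q+ → 3 ε-transitions
  rpq+ → 5 ε-transitions
  (q+p)+ | rpq+ → 16 ε-transitions
  ((q+p)+ | rpq+)* → 20 ε-transitions
  ((q+p)+ | rpq+)*r → 21 ε-transitions
  (((q+p)+ | rpq+)*r)* → 25 ε-transitions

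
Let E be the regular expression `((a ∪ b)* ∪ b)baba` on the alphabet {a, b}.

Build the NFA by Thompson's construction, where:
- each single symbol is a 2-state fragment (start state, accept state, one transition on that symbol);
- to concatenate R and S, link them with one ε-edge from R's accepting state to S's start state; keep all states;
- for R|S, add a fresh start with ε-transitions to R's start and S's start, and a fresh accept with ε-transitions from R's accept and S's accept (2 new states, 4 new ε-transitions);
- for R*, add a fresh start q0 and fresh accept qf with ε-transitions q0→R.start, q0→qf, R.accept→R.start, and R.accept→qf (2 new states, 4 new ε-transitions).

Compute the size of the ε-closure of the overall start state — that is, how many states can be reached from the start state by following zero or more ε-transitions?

9

Work bottom-up. For each fragment F, track |ε-closure(F.start)| and whether F's accept lies in that closure (i.e. whether F accepts ε). A single-symbol fragment has closure size 1 and does not accept ε.
  a ∪ b — |closure| = 1 + 1 + 1 = 3 (the new accept is not ε-reachable since no branch accepts ε)
  (a ∪ b)* — new start has ε-edges to the inner start and to the new accept, so |closure| = 2 + 3 = 5
  (a ∪ b)* ∪ b — new start ε-reaches every alternative's start; at least one alternative accepts ε, so the union's new accept is reached too: |closure| = 1 + 5 + 1 + 1 = 8
  ((a ∪ b)* ∪ b)baba — the left operand accepts ε, so the closure extends into the next operand (via the concat ε-link); |closure| = 8 + 1 = 9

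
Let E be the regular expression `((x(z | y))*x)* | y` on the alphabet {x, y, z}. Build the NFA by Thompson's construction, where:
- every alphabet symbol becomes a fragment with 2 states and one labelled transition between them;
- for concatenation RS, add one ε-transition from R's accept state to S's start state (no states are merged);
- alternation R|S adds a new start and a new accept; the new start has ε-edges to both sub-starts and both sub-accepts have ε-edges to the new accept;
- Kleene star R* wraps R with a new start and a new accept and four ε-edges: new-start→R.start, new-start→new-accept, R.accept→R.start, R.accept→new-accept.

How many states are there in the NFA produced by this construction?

Bottom-up over the parse tree:
Each of the 5 symbol leaves contributes a 2-state fragment.
  z | y — 6 states
  x(z | y) — 8 states
  (x(z | y))* — 10 states
  (x(z | y))*x — 12 states
  ((x(z | y))*x)* — 14 states
  ((x(z | y))*x)* | y — 18 states

18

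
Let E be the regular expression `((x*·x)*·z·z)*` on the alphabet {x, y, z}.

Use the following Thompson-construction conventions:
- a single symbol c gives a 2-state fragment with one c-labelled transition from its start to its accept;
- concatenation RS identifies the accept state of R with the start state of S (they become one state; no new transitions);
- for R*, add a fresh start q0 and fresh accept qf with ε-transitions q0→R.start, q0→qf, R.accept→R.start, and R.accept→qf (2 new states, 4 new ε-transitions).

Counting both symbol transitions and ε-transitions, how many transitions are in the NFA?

16

Building bottom-up:
Each of the 4 symbol leaves contributes 1 transition (1 symbol, 0 ε).
  x* → 5 transitions (1 symbol, 4 ε)
  x*·x → 6 transitions (2 symbol, 4 ε)
  (x*·x)* → 10 transitions (2 symbol, 8 ε)
  (x*·x)*·z·z → 12 transitions (4 symbol, 8 ε)
  ((x*·x)*·z·z)* → 16 transitions (4 symbol, 12 ε)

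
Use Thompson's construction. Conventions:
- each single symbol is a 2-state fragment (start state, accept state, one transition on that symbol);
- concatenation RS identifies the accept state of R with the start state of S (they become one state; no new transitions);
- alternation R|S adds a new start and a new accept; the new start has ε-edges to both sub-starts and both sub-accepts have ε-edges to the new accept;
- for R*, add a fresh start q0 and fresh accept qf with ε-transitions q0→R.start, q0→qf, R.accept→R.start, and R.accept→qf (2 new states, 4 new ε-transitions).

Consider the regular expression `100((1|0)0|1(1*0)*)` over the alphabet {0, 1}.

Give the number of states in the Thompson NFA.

Per subexpression:
Each of the 9 symbol leaves contributes a 2-state fragment.
  1|0 — 6 states
  (1|0)0 — 7 states
  1* — 4 states
  1*0 — 5 states
  (1*0)* — 7 states
  1(1*0)* — 8 states
  (1|0)0|1(1*0)* — 17 states
  100((1|0)0|1(1*0)*) — 20 states

20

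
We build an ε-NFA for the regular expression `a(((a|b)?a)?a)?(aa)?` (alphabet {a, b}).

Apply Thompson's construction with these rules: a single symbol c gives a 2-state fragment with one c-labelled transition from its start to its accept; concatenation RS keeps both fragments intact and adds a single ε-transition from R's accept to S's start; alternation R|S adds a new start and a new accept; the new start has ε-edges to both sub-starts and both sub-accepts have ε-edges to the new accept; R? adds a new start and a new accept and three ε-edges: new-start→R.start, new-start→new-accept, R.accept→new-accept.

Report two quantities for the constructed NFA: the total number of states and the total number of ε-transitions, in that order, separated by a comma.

Per subexpression:
Each of the 7 symbol leaves contributes 2 states and 0 ε-transitions.
  a|b → 6 states, 4 ε-transitions
  (a|b)? → 8 states, 7 ε-transitions
  (a|b)?a → 10 states, 8 ε-transitions
  ((a|b)?a)? → 12 states, 11 ε-transitions
  ((a|b)?a)?a → 14 states, 12 ε-transitions
  (((a|b)?a)?a)? → 16 states, 15 ε-transitions
  aa → 4 states, 1 ε-transition
  (aa)? → 6 states, 4 ε-transitions
  a(((a|b)?a)?a)?(aa)? → 24 states, 21 ε-transitions

24, 21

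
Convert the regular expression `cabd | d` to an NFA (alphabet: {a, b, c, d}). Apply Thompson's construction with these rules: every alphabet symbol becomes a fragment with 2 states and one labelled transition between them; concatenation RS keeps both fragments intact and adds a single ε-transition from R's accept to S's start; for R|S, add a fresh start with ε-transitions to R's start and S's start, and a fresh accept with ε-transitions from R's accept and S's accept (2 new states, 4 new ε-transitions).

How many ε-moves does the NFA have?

7

By structural recursion:
Each of the 5 symbol leaves contributes 0 ε-transitions.
  cabd = 3 ε-transitions
  cabd | d = 7 ε-transitions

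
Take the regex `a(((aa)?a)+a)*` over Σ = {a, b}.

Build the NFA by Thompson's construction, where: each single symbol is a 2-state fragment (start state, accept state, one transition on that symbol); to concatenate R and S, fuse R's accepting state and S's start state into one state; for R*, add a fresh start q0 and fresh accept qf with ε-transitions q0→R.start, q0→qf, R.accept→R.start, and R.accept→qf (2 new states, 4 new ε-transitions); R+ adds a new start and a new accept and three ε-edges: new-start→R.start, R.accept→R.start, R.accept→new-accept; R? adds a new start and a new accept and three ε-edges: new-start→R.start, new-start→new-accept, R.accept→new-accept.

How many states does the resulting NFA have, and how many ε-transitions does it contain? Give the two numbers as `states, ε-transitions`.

By structural recursion:
Each of the 5 symbol leaves contributes 2 states and 0 ε-transitions.
  aa — 3 states, 0 ε-transitions
  (aa)? — 5 states, 3 ε-transitions
  (aa)?a — 6 states, 3 ε-transitions
  ((aa)?a)+ — 8 states, 6 ε-transitions
  ((aa)?a)+a — 9 states, 6 ε-transitions
  (((aa)?a)+a)* — 11 states, 10 ε-transitions
  a(((aa)?a)+a)* — 12 states, 10 ε-transitions

12, 10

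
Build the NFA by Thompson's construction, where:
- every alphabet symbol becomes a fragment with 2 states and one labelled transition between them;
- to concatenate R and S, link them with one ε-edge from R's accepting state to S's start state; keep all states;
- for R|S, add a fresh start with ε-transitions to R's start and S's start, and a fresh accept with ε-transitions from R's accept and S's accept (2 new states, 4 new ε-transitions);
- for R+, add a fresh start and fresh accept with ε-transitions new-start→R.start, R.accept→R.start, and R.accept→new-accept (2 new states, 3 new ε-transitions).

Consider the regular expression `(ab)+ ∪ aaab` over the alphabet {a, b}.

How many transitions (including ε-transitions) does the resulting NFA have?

17

By structural recursion:
Each of the 6 symbol leaves contributes 1 transition (1 symbol, 0 ε).
  ab — 3 transitions (2 symbol, 1 ε)
  (ab)+ — 6 transitions (2 symbol, 4 ε)
  aaab — 7 transitions (4 symbol, 3 ε)
  (ab)+ ∪ aaab — 17 transitions (6 symbol, 11 ε)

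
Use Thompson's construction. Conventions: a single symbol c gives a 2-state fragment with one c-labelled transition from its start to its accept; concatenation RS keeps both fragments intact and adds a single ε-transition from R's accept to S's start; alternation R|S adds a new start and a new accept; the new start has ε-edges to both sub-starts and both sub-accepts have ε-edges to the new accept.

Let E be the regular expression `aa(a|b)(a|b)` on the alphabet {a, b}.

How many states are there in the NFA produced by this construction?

16

Building bottom-up:
Each of the 6 symbol leaves contributes a 2-state fragment.
  a|b — 6 states
  a|b — 6 states
  aa(a|b)(a|b) — 16 states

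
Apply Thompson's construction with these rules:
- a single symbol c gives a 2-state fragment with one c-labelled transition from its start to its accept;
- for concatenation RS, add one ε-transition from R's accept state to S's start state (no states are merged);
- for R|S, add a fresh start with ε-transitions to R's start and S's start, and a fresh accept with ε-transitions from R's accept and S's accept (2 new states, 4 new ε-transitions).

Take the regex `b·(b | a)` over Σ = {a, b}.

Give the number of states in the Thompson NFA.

8

Building bottom-up:
Each of the 3 symbol leaves contributes a 2-state fragment.
  b | a → 6 states
  b·(b | a) → 8 states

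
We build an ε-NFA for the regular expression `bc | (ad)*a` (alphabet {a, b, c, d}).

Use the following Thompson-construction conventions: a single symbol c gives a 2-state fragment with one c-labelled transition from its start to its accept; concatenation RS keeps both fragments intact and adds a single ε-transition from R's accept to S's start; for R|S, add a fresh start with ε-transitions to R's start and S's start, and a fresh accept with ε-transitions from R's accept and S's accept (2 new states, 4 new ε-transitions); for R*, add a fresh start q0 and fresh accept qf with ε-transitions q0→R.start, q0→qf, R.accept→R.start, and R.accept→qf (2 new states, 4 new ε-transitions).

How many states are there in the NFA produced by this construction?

Bottom-up over the parse tree:
Each of the 5 symbol leaves contributes a 2-state fragment.
  bc : 4 states
  ad : 4 states
  (ad)* : 6 states
  (ad)*a : 8 states
  bc | (ad)*a : 14 states

14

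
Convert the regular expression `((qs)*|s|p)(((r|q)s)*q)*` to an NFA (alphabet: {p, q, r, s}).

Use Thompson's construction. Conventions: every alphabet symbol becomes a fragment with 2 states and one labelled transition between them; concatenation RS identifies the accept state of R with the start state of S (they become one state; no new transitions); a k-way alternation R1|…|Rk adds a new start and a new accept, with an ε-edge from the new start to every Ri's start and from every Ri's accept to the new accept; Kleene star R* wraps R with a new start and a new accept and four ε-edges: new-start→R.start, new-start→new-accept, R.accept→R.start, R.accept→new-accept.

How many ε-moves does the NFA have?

Bottom-up over the parse tree:
Each of the 8 symbol leaves contributes 0 ε-transitions.
  qs → 0 ε-transitions
  (qs)* → 4 ε-transitions
  (qs)*|s|p → 10 ε-transitions
  r|q → 4 ε-transitions
  (r|q)s → 4 ε-transitions
  ((r|q)s)* → 8 ε-transitions
  ((r|q)s)*q → 8 ε-transitions
  (((r|q)s)*q)* → 12 ε-transitions
  ((qs)*|s|p)(((r|q)s)*q)* → 22 ε-transitions

22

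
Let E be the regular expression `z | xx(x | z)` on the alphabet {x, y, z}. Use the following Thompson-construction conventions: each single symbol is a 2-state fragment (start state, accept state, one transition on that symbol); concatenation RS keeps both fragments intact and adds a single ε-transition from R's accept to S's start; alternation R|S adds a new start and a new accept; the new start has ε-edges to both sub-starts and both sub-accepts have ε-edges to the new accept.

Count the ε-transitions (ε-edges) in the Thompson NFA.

10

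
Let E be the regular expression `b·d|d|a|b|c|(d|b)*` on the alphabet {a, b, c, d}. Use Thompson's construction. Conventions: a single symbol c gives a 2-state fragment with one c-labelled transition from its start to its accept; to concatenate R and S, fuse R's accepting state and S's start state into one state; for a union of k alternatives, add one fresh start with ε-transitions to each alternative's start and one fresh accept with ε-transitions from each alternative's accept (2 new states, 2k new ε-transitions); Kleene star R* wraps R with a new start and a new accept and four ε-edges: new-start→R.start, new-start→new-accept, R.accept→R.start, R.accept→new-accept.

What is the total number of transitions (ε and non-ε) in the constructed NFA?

28

Per subexpression:
Each of the 8 symbol leaves contributes 1 transition (1 symbol, 0 ε).
  b·d → 2 transitions (2 symbol, 0 ε)
  d|b → 6 transitions (2 symbol, 4 ε)
  (d|b)* → 10 transitions (2 symbol, 8 ε)
  b·d|d|a|b|c|(d|b)* → 28 transitions (8 symbol, 20 ε)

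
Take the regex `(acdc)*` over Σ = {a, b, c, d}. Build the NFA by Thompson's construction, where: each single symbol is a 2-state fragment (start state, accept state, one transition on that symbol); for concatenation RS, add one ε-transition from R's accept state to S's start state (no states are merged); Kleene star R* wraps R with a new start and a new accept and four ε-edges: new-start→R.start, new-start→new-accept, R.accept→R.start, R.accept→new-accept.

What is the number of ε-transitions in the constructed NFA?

7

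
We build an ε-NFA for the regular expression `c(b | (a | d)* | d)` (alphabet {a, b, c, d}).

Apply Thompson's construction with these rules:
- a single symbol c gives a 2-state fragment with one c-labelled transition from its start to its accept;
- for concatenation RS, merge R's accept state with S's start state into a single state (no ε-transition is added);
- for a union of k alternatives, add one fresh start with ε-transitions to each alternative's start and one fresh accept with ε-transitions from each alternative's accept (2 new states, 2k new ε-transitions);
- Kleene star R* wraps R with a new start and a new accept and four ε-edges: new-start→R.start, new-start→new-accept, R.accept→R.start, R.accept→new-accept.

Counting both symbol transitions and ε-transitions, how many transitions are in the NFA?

19

Bottom-up over the parse tree:
Each of the 5 symbol leaves contributes 1 transition (1 symbol, 0 ε).
  a | d : 6 transitions (2 symbol, 4 ε)
  (a | d)* : 10 transitions (2 symbol, 8 ε)
  b | (a | d)* | d : 18 transitions (4 symbol, 14 ε)
  c(b | (a | d)* | d) : 19 transitions (5 symbol, 14 ε)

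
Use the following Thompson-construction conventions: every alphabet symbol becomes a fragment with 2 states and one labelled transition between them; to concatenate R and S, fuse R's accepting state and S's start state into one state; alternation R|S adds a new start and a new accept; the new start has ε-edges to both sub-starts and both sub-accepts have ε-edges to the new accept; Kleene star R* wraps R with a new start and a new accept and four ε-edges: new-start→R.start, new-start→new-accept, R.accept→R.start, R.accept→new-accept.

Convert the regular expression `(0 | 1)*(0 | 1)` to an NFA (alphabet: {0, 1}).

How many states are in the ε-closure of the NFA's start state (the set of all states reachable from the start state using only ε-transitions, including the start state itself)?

7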